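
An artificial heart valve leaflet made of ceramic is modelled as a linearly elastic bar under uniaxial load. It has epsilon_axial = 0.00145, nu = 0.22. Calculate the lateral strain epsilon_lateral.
Model: a linearly elastic bar under uniaxial load, so epsilon_lateral = -nu·epsilon_axial.
Substitute:
  epsilon_lateral = -(0.22 × 0.00145)
  epsilon_lateral = -0.000319
Final answer: epsilon_lateral = -0.000319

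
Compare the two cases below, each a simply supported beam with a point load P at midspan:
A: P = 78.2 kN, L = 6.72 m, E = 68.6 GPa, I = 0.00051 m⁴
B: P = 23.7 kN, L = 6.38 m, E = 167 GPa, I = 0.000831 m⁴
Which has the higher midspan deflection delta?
Model: a simply supported beam with a point load P at midspan, so delta = (P·L^3) / (48·E·I) (SI units).
  A: delta = (78200 × 6.72^3) / (48 × (6.86 × 10¹⁰) × 0.00051) = 0.01413 m = 14.13 mm
  B: delta = (23700 × 6.38^3) / (48 × (1.67 × 10¹¹) × 0.000831) = 0.000924 m = 0.924 mm
14.13 mm > 0.924 mm, so A is larger.
Final answer: A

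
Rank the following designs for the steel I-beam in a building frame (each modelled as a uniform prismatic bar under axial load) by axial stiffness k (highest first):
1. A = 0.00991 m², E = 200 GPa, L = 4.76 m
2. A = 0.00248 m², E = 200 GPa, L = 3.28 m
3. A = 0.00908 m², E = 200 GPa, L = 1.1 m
Model: a uniform prismatic bar under axial load, so k = (A·E) / L (SI units).
  Case 1: k = (0.00991 × (2 × 10¹¹)) / 4.76 = 4.164 × 10⁸ N/m = 416.4 MN/m
  Case 2: k = (0.00248 × (2 × 10¹¹)) / 3.28 = 1.512 × 10⁸ N/m = 151.2 MN/m
  Case 3: k = (0.00908 × (2 × 10¹¹)) / 1.1 = 1.651 × 10⁹ N/m = 1651 MN/m
Ordering: 1651 MN/m (case 3) > 416.4 MN/m (case 1) > 151.2 MN/m (case 2)
Final answer: 3, 1, 2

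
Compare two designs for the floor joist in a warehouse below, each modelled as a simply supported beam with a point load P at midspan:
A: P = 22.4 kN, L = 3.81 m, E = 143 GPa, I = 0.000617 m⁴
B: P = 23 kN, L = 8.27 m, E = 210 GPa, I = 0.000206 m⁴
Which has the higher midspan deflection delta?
Model: a simply supported beam with a point load P at midspan, so delta = (P·L^3) / (48·E·I) (SI units).
  A: delta = (22400 × 3.81^3) / (48 × (1.43 × 10¹¹) × 0.000617) = 0.0002925 m = 0.2925 mm
  B: delta = (23000 × 8.27^3) / (48 × (2.1 × 10¹¹) × 0.000206) = 0.006265 m = 6.265 mm
6.265 mm > 0.2925 mm, so B is larger.
Final answer: B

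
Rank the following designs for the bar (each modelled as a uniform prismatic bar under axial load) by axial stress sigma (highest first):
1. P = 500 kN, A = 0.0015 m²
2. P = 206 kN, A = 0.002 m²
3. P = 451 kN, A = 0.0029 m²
Model: a uniform prismatic bar under axial load, so sigma = P / A (SI units).
  Case 1: sigma = 500000 / 0.0015 = 3.333 × 10⁸ Pa = 333.3 MPa
  Case 2: sigma = 206000 / 0.002 = 1.03 × 10⁸ Pa = 103 MPa
  Case 3: sigma = 451000 / 0.0029 = 1.555 × 10⁸ Pa = 155.5 MPa
Ordering: 333.3 MPa (case 1) > 155.5 MPa (case 3) > 103 MPa (case 2)
Final answer: 1, 3, 2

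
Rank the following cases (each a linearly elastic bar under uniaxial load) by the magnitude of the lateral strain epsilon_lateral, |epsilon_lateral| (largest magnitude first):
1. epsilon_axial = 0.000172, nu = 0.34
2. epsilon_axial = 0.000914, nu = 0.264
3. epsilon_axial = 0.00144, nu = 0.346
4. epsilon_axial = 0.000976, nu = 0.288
Model: a linearly elastic bar under uniaxial load, so epsilon_lateral = -nu·epsilon_axial (SI units).
  Case 1: epsilon_lateral = -(0.34 × 0.000172) = -5.848 × 10⁻⁵
  Case 2: epsilon_lateral = -(0.264 × 0.000914) = -0.0002413
  Case 3: epsilon_lateral = -(0.346 × 0.00144) = -0.0004982
  Case 4: epsilon_lateral = -(0.288 × 0.000976) = -0.0002811
Ordering by |epsilon_lateral|: 0.0004982 (case 3) > 0.0002811 (case 4) > 0.0002413 (case 2) > 5.848 × 10⁻⁵ (case 1)
Final answer: 3, 4, 2, 1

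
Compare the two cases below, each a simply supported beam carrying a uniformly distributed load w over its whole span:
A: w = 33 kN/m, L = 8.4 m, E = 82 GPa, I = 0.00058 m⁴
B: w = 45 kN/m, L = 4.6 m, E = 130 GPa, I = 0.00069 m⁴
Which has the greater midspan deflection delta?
Model: a simply supported beam carrying a uniformly distributed load w over its whole span, so delta = (5·w·L^4) / (384·E·I) (SI units).
  A: delta = (5 × 33000 × 8.4^4) / (384 × (8.2 × 10¹⁰) × 0.00058) = 0.04498 m = 44.98 mm
  B: delta = (5 × 45000 × 4.6^4) / (384 × (1.3 × 10¹¹) × 0.00069) = 0.002925 m = 2.925 mm
44.98 mm > 2.925 mm, so A is larger.
Final answer: A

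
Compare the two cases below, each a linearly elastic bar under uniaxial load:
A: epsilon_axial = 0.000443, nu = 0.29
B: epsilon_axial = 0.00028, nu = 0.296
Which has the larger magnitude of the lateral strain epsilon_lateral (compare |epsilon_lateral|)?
Model: a linearly elastic bar under uniaxial load, so epsilon_lateral = -nu·epsilon_axial (SI units).
  A: epsilon_lateral = -(0.29 × 0.000443) = -0.0001285
  B: epsilon_lateral = -(0.296 × 0.00028) = -8.288 × 10⁻⁵
|epsilon_lateral|: A = 0.0001285, B = 8.288 × 10⁻⁵, so A is larger in magnitude.
Final answer: A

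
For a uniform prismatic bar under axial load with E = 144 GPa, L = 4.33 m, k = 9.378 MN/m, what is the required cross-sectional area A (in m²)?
Model: a uniform prismatic bar under axial load, so k = (A·E) / L.
Solve for A: A = (k·L) / E.
Convert to SI units:
  E = 144 GPa = 1.44 × 10¹¹ Pa
  k = 9.378 MN/m = 9.378 × 10⁶ N/m
Substitute:
  A = ((9.378 × 10⁶) × 4.33) / (1.44 × 10¹¹)
  A = 0.000282 m²
Final answer: A = 0.000282 m²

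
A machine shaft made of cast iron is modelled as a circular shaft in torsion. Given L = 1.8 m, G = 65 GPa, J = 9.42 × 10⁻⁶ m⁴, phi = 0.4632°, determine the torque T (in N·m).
Model: a circular shaft in torsion, so phi = (T·L) / (G·J).
Solve for T: T = (phi·G·J) / L.
Convert to SI units:
  G = 65 GPa = 6.5 × 10¹⁰ Pa
  phi = 0.4632° = 0.008084 rad
Substitute:
  T = (0.008084 × (6.5 × 10¹⁰) × (9.42 × 10⁻⁶)) / 1.8
  T = 2750 N·m
Final answer: T = 2750 N·m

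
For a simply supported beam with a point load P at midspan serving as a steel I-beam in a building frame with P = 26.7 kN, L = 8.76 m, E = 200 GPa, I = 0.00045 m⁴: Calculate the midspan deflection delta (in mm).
Model: a simply supported beam with a point load P at midspan, so delta = (P·L^3) / (48·E·I).
Convert to SI units:
  P = 26.7 kN = 26700 N
  E = 200 GPa = 2 × 10¹¹ Pa
Substitute:
  delta = (26700 × 8.76^3) / (48 × (2 × 10¹¹) × 0.00045)
  delta = 0.004155 m
Convert: delta = 0.004155 m = 4.155 mm
Final answer: delta = 4.155 mm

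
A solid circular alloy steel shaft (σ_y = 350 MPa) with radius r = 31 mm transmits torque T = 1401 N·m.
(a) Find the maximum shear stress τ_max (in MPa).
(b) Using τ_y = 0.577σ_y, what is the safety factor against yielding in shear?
(a) For a solid circular shaft, τ_max = T·r/J with J = π·r^4/2, i.e. τ_max = 2·T / (π·r^3). Convert r = 31 mm = 0.031 m.
  τ_max = (2 × 1401) / (π × 0.031^3) = 2.994 × 10⁷ Pa = 29.94 MPa
(b) τ_y = 0.577 × 350 = 201.95 MPa
  SF = τ_y/τ_max = 201.95 / 29.94 = 6.745
Final answer: (a) τ_max = 29.94 MPa, (b) SF = 6.745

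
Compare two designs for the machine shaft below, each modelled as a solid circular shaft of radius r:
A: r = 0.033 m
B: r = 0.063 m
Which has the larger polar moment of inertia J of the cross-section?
Model: a solid circular shaft of radius r, so J = (π·r^4) / 2 (SI units).
  A: J = (π × 0.033^4) / 2 = 1.863 × 10⁻⁶ m⁴
  B: J = (π × 0.063^4) / 2 = 2.474 × 10⁻⁵ m⁴
2.474 × 10⁻⁵ m⁴ > 1.863 × 10⁻⁶ m⁴, so B is larger.
Final answer: B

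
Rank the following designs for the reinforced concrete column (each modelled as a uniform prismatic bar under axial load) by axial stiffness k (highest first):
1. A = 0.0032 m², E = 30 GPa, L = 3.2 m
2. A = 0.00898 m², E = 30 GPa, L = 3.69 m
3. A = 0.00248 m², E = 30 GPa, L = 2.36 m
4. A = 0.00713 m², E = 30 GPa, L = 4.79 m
Model: a uniform prismatic bar under axial load, so k = (A·E) / L (SI units).
  Case 1: k = (0.0032 × (3 × 10¹⁰)) / 3.2 = 3 × 10⁷ N/m = 30 MN/m
  Case 2: k = (0.00898 × (3 × 10¹⁰)) / 3.69 = 7.301 × 10⁷ N/m = 73.01 MN/m
  Case 3: k = (0.00248 × (3 × 10¹⁰)) / 2.36 = 3.153 × 10⁷ N/m = 31.53 MN/m
  Case 4: k = (0.00713 × (3 × 10¹⁰)) / 4.79 = 4.466 × 10⁷ N/m = 44.66 MN/m
Ordering: 73.01 MN/m (case 2) > 44.66 MN/m (case 4) > 31.53 MN/m (case 3) > 30 MN/m (case 1)
Final answer: 2, 4, 3, 1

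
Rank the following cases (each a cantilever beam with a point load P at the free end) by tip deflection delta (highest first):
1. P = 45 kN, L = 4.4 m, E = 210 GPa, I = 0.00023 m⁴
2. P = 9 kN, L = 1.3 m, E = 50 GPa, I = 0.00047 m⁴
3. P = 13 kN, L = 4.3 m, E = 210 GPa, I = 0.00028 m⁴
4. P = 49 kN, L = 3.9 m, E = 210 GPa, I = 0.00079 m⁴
Model: a cantilever beam with a point load P at the free end, so delta = (P·L^3) / (3·E·I) (SI units).
  Case 1: delta = (45000 × 4.4^3) / (3 × (2.1 × 10¹¹) × 0.00023) = 0.02645 m = 26.45 mm
  Case 2: delta = (9000 × 1.3^3) / (3 × (5 × 10¹⁰) × 0.00047) = 0.0002805 m = 0.2805 mm
  Case 3: delta = (13000 × 4.3^3) / (3 × (2.1 × 10¹¹) × 0.00028) = 0.005859 m = 5.859 mm
  Case 4: delta = (49000 × 3.9^3) / (3 × (2.1 × 10¹¹) × 0.00079) = 0.00584 m = 5.84 mm
Ordering: 26.45 mm (case 1) > 5.859 mm (case 3) > 5.84 mm (case 4) > 0.2805 mm (case 2)
Final answer: 1, 3, 4, 2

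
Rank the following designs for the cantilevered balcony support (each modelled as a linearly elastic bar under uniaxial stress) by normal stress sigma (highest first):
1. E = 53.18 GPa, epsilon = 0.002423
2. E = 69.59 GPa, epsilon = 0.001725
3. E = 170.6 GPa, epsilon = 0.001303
Model: a linearly elastic bar under uniaxial stress, so sigma = E·epsilon (SI units).
  Case 1: sigma = (5.318 × 10¹⁰) × 0.002423 = 1.289 × 10⁸ Pa = 128.9 MPa
  Case 2: sigma = (6.959 × 10¹⁰) × 0.001725 = 1.2 × 10⁸ Pa = 120 MPa
  Case 3: sigma = (1.706 × 10¹¹) × 0.001303 = 2.223 × 10⁸ Pa = 222.3 MPa
Ordering: 222.3 MPa (case 3) > 128.9 MPa (case 1) > 120 MPa (case 2)
Final answer: 3, 1, 2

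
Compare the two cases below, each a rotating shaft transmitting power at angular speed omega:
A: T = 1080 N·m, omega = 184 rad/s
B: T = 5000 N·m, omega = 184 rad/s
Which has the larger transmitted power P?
Model: a rotating shaft transmitting power at angular speed omega, so P = T·omega (SI units).
  A: P = 1080 × 184 = 198700 W = 198.7 kW
  B: P = 5000 × 184 = 920000 W = 920 kW
920 kW > 198.7 kW, so B is larger.
Final answer: B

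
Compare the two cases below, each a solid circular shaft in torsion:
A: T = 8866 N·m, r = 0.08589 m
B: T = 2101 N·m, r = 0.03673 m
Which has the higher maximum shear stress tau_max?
Model: a solid circular shaft in torsion, so tau_max = (2·T) / (π·r^3) (SI units).
  A: tau_max = (2 × 8866) / (π × 0.08589^3) = 8.908 × 10⁶ Pa = 8.908 MPa
  B: tau_max = (2 × 2101) / (π × 0.03673^3) = 2.699 × 10⁷ Pa = 26.99 MPa
26.99 MPa > 8.908 MPa, so B is larger.
Final answer: B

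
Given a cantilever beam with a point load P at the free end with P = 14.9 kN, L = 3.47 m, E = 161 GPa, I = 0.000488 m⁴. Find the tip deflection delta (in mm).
Model: a cantilever beam with a point load P at the free end, so delta = (P·L^3) / (3·E·I).
Convert to SI units:
  P = 14.9 kN = 14900 N
  E = 161 GPa = 1.61 × 10¹¹ Pa
Substitute:
  delta = (14900 × 3.47^3) / (3 × (1.61 × 10¹¹) × 0.000488)
  delta = 0.002641 m
Convert: delta = 0.002641 m = 2.641 mm
Final answer: delta = 2.641 mm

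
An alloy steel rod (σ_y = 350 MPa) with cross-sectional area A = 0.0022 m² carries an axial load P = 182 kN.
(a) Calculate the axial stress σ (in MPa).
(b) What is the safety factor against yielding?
(a) Axial stress σ = P/A. Convert P = 182 kN = 182000 N.
  σ = 182000 / 0.0022 = 8.273 × 10⁷ Pa = 82.73 MPa
(b) Safety factor SF = σ_y/σ = 350 / 82.73 = 4.231
Final answer: (a) σ = 82.73 MPa, (b) SF = 4.231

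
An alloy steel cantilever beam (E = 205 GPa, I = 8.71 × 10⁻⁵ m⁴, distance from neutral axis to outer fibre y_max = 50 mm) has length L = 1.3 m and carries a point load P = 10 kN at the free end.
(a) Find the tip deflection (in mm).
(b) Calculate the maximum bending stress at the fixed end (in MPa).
(a) Tip deflection of a cantilever with an end point load: δ = P·L^3 / (3·E·I). Convert P = 10 kN = 10000 N, E = 205 GPa = 2.05 × 10¹¹ Pa.
  δ = (10000 × 1.3^3) / (3 × (2.05 × 10¹¹) × (8.71 × 10⁻⁵)) = 0.0004101 m = 0.4101 mm
(b) Maximum bending moment at the fixed end: M = P·L = 10000 × 1.3 = 13000 N·m. Convert y_max = 50 mm = 0.05 m.
  σ = M·y_max / I = (13000 × 0.05) / (8.71 × 10⁻⁵) = 7.463 × 10⁶ Pa = 7.463 MPa
Final answer: (a) δ = 0.4101 mm, (b) σ = 7.463 MPa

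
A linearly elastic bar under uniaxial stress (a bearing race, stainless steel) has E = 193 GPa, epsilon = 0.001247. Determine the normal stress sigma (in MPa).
Model: a linearly elastic bar under uniaxial stress, so sigma = E·epsilon.
Convert to SI units:
  E = 193 GPa = 1.93 × 10¹¹ Pa
Substitute:
  sigma = (1.93 × 10¹¹) × 0.001247
  sigma = 2.407 × 10⁸ Pa
Convert: sigma = 2.407 × 10⁸ Pa = 240.7 MPa
Final answer: sigma = 240.7 MPa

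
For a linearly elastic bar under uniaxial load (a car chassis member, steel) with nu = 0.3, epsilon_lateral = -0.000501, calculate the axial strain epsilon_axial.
Model: a linearly elastic bar under uniaxial load, so epsilon_lateral = -nu·epsilon_axial.
Solve for epsilon_axial: epsilon_axial = -epsilon_lateral / nu.
Substitute:
  epsilon_axial = -(-0.000501) / 0.3
  epsilon_axial = 0.00167
Final answer: epsilon_axial = 0.00167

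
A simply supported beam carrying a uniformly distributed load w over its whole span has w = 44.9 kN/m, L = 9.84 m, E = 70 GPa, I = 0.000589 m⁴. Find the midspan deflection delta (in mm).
Model: a simply supported beam carrying a uniformly distributed load w over its whole span, so delta = (5·w·L^4) / (384·E·I).
Convert to SI units:
  w = 44.9 kN/m = 44900 N/m
  E = 70 GPa = 7 × 10¹⁰ Pa
Substitute:
  delta = (5 × 44900 × 9.84^4) / (384 × (7 × 10¹⁰) × 0.000589)
  delta = 0.1329 m
Convert: delta = 0.1329 m = 132.9 mm
Final answer: delta = 132.9 mm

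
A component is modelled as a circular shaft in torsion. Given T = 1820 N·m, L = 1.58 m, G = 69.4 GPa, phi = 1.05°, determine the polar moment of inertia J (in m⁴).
Model: a circular shaft in torsion, so phi = (T·L) / (G·J).
Solve for J: J = (T·L) / (phi·G).
Convert to SI units:
  G = 69.4 GPa = 6.94 × 10¹⁰ Pa
  phi = 1.05° = 0.01833 rad
Substitute:
  J = (1820 × 1.58) / (0.01833 × (6.94 × 10¹⁰))
  J = 2.261 × 10⁻⁶ m⁴
Final answer: J = 2.261 × 10⁻⁶ m⁴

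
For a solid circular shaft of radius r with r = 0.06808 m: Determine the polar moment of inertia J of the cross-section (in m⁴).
Model: a solid circular shaft of radius r, so J = (π·r^4) / 2.
Substitute:
  J = (π × 0.06808^4) / 2
  J = 3.374 × 10⁻⁵ m⁴
Final answer: J = 3.374 × 10⁻⁵ m⁴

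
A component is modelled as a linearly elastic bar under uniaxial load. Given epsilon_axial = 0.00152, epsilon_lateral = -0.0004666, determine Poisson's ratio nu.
Model: a linearly elastic bar under uniaxial load, so epsilon_lateral = -nu·epsilon_axial.
Solve for nu: nu = -epsilon_lateral / epsilon_axial.
Substitute:
  nu = -(-0.0004666) / 0.00152
  nu = 0.307
Final answer: nu = 0.307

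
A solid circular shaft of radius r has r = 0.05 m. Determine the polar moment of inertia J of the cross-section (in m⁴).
Model: a solid circular shaft of radius r, so J = (π·r^4) / 2.
Substitute:
  J = (π × 0.05^4) / 2
  J = 9.817 × 10⁻⁶ m⁴
Final answer: J = 9.817 × 10⁻⁶ m⁴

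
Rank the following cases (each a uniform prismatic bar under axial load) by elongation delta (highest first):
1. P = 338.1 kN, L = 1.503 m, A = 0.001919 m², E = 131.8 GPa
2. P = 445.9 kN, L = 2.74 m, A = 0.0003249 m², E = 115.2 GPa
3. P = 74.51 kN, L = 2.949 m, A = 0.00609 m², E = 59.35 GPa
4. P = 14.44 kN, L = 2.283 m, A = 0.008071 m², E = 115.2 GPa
Model: a uniform prismatic bar under axial load, so delta = (P·L) / (A·E) (SI units).
  Case 1: delta = (338100 × 1.503) / (0.001919 × (1.318 × 10¹¹)) = 0.002009 m = 2.009 mm
  Case 2: delta = (445900 × 2.74) / (0.0003249 × (1.152 × 10¹¹)) = 0.03264 m = 32.64 mm
  Case 3: delta = (74510 × 2.949) / (0.00609 × (5.935 × 10¹⁰)) = 0.0006079 m = 0.6079 mm
  Case 4: delta = (14440 × 2.283) / (0.008071 × (1.152 × 10¹¹)) = 3.546 × 10⁻⁵ m = 0.03546 mm
Ordering: 32.64 mm (case 2) > 2.009 mm (case 1) > 0.6079 mm (case 3) > 0.03546 mm (case 4)
Final answer: 2, 1, 3, 4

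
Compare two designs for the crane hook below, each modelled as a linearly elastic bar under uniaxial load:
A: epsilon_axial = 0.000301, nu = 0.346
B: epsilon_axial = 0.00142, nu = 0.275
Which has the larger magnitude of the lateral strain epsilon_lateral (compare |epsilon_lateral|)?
Model: a linearly elastic bar under uniaxial load, so epsilon_lateral = -nu·epsilon_axial (SI units).
  A: epsilon_lateral = -(0.346 × 0.000301) = -0.0001041
  B: epsilon_lateral = -(0.275 × 0.00142) = -0.0003905
|epsilon_lateral|: A = 0.0001041, B = 0.0003905, so B is larger in magnitude.
Final answer: B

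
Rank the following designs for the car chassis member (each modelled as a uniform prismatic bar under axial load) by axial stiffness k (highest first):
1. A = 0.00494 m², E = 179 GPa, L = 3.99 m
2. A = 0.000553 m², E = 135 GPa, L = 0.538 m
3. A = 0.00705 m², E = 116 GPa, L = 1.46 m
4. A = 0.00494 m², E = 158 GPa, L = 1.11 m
Model: a uniform prismatic bar under axial load, so k = (A·E) / L (SI units).
  Case 1: k = (0.00494 × (1.79 × 10¹¹)) / 3.99 = 2.216 × 10⁸ N/m = 221.6 MN/m
  Case 2: k = (0.000553 × (1.35 × 10¹¹)) / 0.538 = 1.388 × 10⁸ N/m = 138.8 MN/m
  Case 3: k = (0.00705 × (1.16 × 10¹¹)) / 1.46 = 5.601 × 10⁸ N/m = 560.1 MN/m
  Case 4: k = (0.00494 × (1.58 × 10¹¹)) / 1.11 = 7.032 × 10⁸ N/m = 703.2 MN/m
Ordering: 703.2 MN/m (case 4) > 560.1 MN/m (case 3) > 221.6 MN/m (case 1) > 138.8 MN/m (case 2)
Final answer: 4, 3, 1, 2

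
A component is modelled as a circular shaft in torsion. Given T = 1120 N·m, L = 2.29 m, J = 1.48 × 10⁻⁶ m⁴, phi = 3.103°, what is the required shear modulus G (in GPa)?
Model: a circular shaft in torsion, so phi = (T·L) / (G·J).
Solve for G: G = (T·L) / (phi·J).
Convert to SI units:
  phi = 3.103° = 0.05416 rad
Substitute:
  G = (1120 × 2.29) / (0.05416 × (1.48 × 10⁻⁶))
  G = 3.2 × 10¹⁰ Pa
Convert: G = 3.2 × 10¹⁰ Pa = 32 GPa
Final answer: G = 32 GPa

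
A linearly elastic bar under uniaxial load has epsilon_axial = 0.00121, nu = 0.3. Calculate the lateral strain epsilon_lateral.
Model: a linearly elastic bar under uniaxial load, so epsilon_lateral = -nu·epsilon_axial.
Substitute:
  epsilon_lateral = -(0.3 × 0.00121)
  epsilon_lateral = -0.000363
Final answer: epsilon_lateral = -0.000363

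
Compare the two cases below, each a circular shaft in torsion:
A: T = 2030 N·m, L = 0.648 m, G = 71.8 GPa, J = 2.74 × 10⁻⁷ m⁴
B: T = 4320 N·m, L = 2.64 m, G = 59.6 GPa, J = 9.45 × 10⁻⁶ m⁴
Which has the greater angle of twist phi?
Model: a circular shaft in torsion, so phi = (T·L) / (G·J) (SI units).
  A: phi = (2030 × 0.648) / ((7.18 × 10¹⁰) × (2.74 × 10⁻⁷)) = 0.06686 rad = 3.831°
  B: phi = (4320 × 2.64) / ((5.96 × 10¹⁰) × (9.45 × 10⁻⁶)) = 0.02025 rad = 1.16°
3.831° > 1.16°, so A is larger.
Final answer: A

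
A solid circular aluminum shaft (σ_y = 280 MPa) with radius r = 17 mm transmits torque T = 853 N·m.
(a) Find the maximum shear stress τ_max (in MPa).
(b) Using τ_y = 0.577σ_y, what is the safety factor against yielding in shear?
(a) For a solid circular shaft, τ_max = T·r/J with J = π·r^4/2, i.e. τ_max = 2·T / (π·r^3). Convert r = 17 mm = 0.017 m.
  τ_max = (2 × 853) / (π × 0.017^3) = 1.105 × 10⁸ Pa = 110.5 MPa
(b) τ_y = 0.577 × 280 = 161.56 MPa
  SF = τ_y/τ_max = 161.56 / 110.5 = 1.462
Final answer: (a) τ_max = 110.5 MPa, (b) SF = 1.462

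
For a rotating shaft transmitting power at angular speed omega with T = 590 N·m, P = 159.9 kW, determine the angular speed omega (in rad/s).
Model: a rotating shaft transmitting power at angular speed omega, so P = T·omega.
Solve for omega: omega = P / T.
Convert to SI units:
  P = 159.9 kW = 159900 W
Substitute:
  omega = 159900 / 590
  omega = 271 rad/s
Final answer: omega = 271 rad/s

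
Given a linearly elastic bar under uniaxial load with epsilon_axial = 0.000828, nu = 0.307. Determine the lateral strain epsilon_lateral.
Model: a linearly elastic bar under uniaxial load, so epsilon_lateral = -nu·epsilon_axial.
Substitute:
  epsilon_lateral = -(0.307 × 0.000828)
  epsilon_lateral = -0.0002542
Final answer: epsilon_lateral = -0.0002542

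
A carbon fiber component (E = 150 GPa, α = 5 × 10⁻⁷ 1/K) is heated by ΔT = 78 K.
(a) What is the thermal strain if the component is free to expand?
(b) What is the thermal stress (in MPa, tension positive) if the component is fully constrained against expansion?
(a) Free thermal strain ε_th = α·ΔT = (5 × 10⁻⁷) × 78 = 3.9 × 10⁻⁵
(b) Fully constrained, the expansion is suppressed, so σ = -E·α·ΔT. Convert E = 150 GPa = 1.5 × 10¹¹ Pa.
  σ = -(1.5 × 10¹¹) × (5 × 10⁻⁷) × 78 = -5.85 × 10⁶ Pa = -5.85 MPa (compressive)
Final answer: (a) ε_th = 3.9 × 10⁻⁵, (b) σ = -5.85 MPa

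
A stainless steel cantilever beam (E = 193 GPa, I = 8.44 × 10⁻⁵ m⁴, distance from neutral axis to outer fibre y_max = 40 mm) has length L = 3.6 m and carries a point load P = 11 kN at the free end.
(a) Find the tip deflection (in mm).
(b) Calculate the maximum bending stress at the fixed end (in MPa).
(a) Tip deflection of a cantilever with an end point load: δ = P·L^3 / (3·E·I). Convert P = 11 kN = 11000 N, E = 193 GPa = 1.93 × 10¹¹ Pa.
  δ = (11000 × 3.6^3) / (3 × (1.93 × 10¹¹) × (8.44 × 10⁻⁵)) = 0.0105 m = 10.5 mm
(b) Maximum bending moment at the fixed end: M = P·L = 11000 × 3.6 = 39600 N·m. Convert y_max = 40 mm = 0.04 m.
  σ = M·y_max / I = (39600 × 0.04) / (8.44 × 10⁻⁵) = 1.877 × 10⁷ Pa = 18.77 MPa
Final answer: (a) δ = 10.5 mm, (b) σ = 18.77 MPa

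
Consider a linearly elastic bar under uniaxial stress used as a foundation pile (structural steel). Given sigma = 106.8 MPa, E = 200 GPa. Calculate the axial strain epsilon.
Model: a linearly elastic bar under uniaxial stress, so epsilon = sigma / E.
Convert to SI units:
  sigma = 106.8 MPa = 1.068 × 10⁸ Pa
  E = 200 GPa = 2 × 10¹¹ Pa
Substitute:
  epsilon = (1.068 × 10⁸) / (2 × 10¹¹)
  epsilon = 0.000534
Final answer: epsilon = 0.000534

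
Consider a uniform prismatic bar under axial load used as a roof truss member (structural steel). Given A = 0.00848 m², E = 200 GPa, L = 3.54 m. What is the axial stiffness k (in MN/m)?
Model: a uniform prismatic bar under axial load, so k = (A·E) / L.
Convert to SI units:
  E = 200 GPa = 2 × 10¹¹ Pa
Substitute:
  k = (0.00848 × (2 × 10¹¹)) / 3.54
  k = 4.791 × 10⁸ N/m
Convert: k = 4.791 × 10⁸ N/m = 479.1 MN/m
Final answer: k = 479.1 MN/m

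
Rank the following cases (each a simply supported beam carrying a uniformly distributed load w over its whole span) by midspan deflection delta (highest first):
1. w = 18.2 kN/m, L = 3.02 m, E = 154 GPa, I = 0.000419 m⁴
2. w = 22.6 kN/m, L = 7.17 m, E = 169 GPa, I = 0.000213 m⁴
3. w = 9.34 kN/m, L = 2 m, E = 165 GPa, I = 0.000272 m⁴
Model: a simply supported beam carrying a uniformly distributed load w over its whole span, so delta = (5·w·L^4) / (384·E·I) (SI units).
  Case 1: delta = (5 × 18200 × 3.02^4) / (384 × (1.54 × 10¹¹) × 0.000419) = 0.0003055 m = 0.3055 mm
  Case 2: delta = (5 × 22600 × 7.17^4) / (384 × (1.69 × 10¹¹) × 0.000213) = 0.02161 m = 21.61 mm
  Case 3: delta = (5 × 9340 × 2^4) / (384 × (1.65 × 10¹¹) × 0.000272) = 4.336 × 10⁻⁵ m = 0.04336 mm
Ordering: 21.61 mm (case 2) > 0.3055 mm (case 1) > 0.04336 mm (case 3)
Final answer: 2, 1, 3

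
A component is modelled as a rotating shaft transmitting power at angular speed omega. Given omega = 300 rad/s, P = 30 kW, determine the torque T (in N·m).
Model: a rotating shaft transmitting power at angular speed omega, so P = T·omega.
Solve for T: T = P / omega.
Convert to SI units:
  P = 30 kW = 30000 W
Substitute:
  T = 30000 / 300
  T = 100 N·m
Final answer: T = 100 N·m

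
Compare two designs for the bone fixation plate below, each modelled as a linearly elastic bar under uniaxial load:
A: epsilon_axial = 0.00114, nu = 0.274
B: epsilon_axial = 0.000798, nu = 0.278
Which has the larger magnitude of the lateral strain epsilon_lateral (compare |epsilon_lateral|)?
Model: a linearly elastic bar under uniaxial load, so epsilon_lateral = -nu·epsilon_axial (SI units).
  A: epsilon_lateral = -(0.274 × 0.00114) = -0.0003124
  B: epsilon_lateral = -(0.278 × 0.000798) = -0.0002218
|epsilon_lateral|: A = 0.0003124, B = 0.0002218, so A is larger in magnitude.
Final answer: A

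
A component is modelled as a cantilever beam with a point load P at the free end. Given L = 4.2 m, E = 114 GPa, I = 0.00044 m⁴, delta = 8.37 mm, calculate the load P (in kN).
Model: a cantilever beam with a point load P at the free end, so delta = (P·L^3) / (3·E·I).
Solve for P: P = (3·delta·E·I) / L^3.
Convert to SI units:
  E = 114 GPa = 1.14 × 10¹¹ Pa
  delta = 8.37 mm = 0.00837 m
Substitute:
  P = (3 × 0.00837 × (1.14 × 10¹¹) × 0.00044) / 4.2^3
  P = 17000 N
Convert: P = 17000 N = 17 kN
Final answer: P = 17 kN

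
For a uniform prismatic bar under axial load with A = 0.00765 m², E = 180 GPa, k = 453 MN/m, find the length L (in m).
Model: a uniform prismatic bar under axial load, so k = (A·E) / L.
Solve for L: L = (A·E) / k.
Convert to SI units:
  E = 180 GPa = 1.8 × 10¹¹ Pa
  k = 453 MN/m = 4.53 × 10⁸ N/m
Substitute:
  L = (0.00765 × (1.8 × 10¹¹)) / (4.53 × 10⁸)
  L = 3.04 m
Final answer: L = 3.04 m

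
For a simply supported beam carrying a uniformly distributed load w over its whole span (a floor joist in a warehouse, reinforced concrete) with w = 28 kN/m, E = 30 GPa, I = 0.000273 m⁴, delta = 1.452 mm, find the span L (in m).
Model: a simply supported beam carrying a uniformly distributed load w over its whole span, so delta = (5·w·L^4) / (384·E·I).
Solve for L: L = ((384·delta·E·I) / (5·w))^(1/4).
Convert to SI units:
  w = 28 kN/m = 28000 N/m
  E = 30 GPa = 3 × 10¹⁰ Pa
  delta = 1.452 mm = 0.001452 m
Substitute:
  L = ((384 × 0.001452 × (3 × 10¹⁰) × 0.000273) / (5 × 28000))^(1/4)
  L = 2.39 m
Final answer: L = 2.39 m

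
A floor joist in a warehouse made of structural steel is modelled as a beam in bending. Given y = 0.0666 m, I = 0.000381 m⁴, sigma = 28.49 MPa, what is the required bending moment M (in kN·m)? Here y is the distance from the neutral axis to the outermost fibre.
Model: a beam in bending, so sigma = (M·y) / I.
Solve for M: M = (sigma·I) / y.
Convert to SI units:
  sigma = 28.49 MPa = 2.849 × 10⁷ Pa
Substitute:
  M = ((2.849 × 10⁷) × 0.000381) / 0.0666
  M = 163000 N·m
Convert: M = 163000 N·m = 163 kN·m
Final answer: M = 163 kN·m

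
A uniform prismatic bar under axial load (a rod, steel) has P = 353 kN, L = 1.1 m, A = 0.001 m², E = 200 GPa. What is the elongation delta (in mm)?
Model: a uniform prismatic bar under axial load, so delta = (P·L) / (A·E).
Convert to SI units:
  P = 353 kN = 353000 N
  E = 200 GPa = 2 × 10¹¹ Pa
Substitute:
  delta = (353000 × 1.1) / (0.001 × (2 × 10¹¹))
  delta = 0.001942 m
Convert: delta = 0.001942 m = 1.942 mm
Final answer: delta = 1.942 mm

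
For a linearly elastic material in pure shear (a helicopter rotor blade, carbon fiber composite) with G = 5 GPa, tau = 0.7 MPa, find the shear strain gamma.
Model: a linearly elastic material in pure shear, so tau = G·gamma.
Solve for gamma: gamma = tau / G.
Convert to SI units:
  G = 5 GPa = 5 × 10⁹ Pa
  tau = 0.7 MPa = 700000 Pa
Substitute:
  gamma = 700000 / (5 × 10⁹)
  gamma = 0.00014
Final answer: gamma = 0.00014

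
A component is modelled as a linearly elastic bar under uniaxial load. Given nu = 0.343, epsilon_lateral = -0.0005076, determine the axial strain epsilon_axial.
Model: a linearly elastic bar under uniaxial load, so epsilon_lateral = -nu·epsilon_axial.
Solve for epsilon_axial: epsilon_axial = -epsilon_lateral / nu.
Substitute:
  epsilon_axial = -(-0.0005076) / 0.343
  epsilon_axial = 0.00148
Final answer: epsilon_axial = 0.00148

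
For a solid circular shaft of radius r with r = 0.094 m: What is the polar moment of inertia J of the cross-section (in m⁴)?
Model: a solid circular shaft of radius r, so J = (π·r^4) / 2.
Substitute:
  J = (π × 0.094^4) / 2
  J = 0.0001226 m⁴
Final answer: J = 0.0001226 m⁴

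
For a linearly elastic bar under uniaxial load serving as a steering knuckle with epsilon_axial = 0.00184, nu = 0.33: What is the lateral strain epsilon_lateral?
Model: a linearly elastic bar under uniaxial load, so epsilon_lateral = -nu·epsilon_axial.
Substitute:
  epsilon_lateral = -(0.33 × 0.00184)
  epsilon_lateral = -0.0006072
Final answer: epsilon_lateral = -0.0006072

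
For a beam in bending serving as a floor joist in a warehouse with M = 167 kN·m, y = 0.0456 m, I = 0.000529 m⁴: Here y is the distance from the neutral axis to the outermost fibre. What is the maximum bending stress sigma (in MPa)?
Model: a beam in bending, so sigma = (M·y) / I.
Convert to SI units:
  M = 167 kN·m = 167000 N·m
Substitute:
  sigma = (167000 × 0.0456) / 0.000529
  sigma = 1.44 × 10⁷ Pa
Convert: sigma = 1.44 × 10⁷ Pa = 14.4 MPa
Final answer: sigma = 14.4 MPa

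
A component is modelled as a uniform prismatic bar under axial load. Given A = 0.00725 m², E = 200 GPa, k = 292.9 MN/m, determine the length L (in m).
Model: a uniform prismatic bar under axial load, so k = (A·E) / L.
Solve for L: L = (A·E) / k.
Convert to SI units:
  E = 200 GPa = 2 × 10¹¹ Pa
  k = 292.9 MN/m = 2.929 × 10⁸ N/m
Substitute:
  L = (0.00725 × (2 × 10¹¹)) / (2.929 × 10⁸)
  L = 4.95 m
Final answer: L = 4.95 m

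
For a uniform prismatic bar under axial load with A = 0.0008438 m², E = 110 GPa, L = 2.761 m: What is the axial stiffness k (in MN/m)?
Model: a uniform prismatic bar under axial load, so k = (A·E) / L.
Convert to SI units:
  E = 110 GPa = 1.1 × 10¹¹ Pa
Substitute:
  k = (0.0008438 × (1.1 × 10¹¹)) / 2.761
  k = 3.362 × 10⁷ N/m
Convert: k = 3.362 × 10⁷ N/m = 33.62 MN/m
Final answer: k = 33.62 MN/m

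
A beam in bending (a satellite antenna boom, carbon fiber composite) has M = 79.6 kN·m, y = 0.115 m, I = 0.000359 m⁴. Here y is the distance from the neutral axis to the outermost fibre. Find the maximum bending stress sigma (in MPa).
Model: a beam in bending, so sigma = (M·y) / I.
Convert to SI units:
  M = 79.6 kN·m = 79600 N·m
Substitute:
  sigma = (79600 × 0.115) / 0.000359
  sigma = 2.55 × 10⁷ Pa
Convert: sigma = 2.55 × 10⁷ Pa = 25.5 MPa
Final answer: sigma = 25.5 MPa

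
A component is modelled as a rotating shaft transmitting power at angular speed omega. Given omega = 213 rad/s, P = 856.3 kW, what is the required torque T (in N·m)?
Model: a rotating shaft transmitting power at angular speed omega, so P = T·omega.
Solve for T: T = P / omega.
Convert to SI units:
  P = 856.3 kW = 856300 W
Substitute:
  T = 856300 / 213
  T = 4020 N·m
Final answer: T = 4020 N·m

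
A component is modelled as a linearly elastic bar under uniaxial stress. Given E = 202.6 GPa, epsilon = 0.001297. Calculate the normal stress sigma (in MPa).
Model: a linearly elastic bar under uniaxial stress, so sigma = E·epsilon.
Convert to SI units:
  E = 202.6 GPa = 2.026 × 10¹¹ Pa
Substitute:
  sigma = (2.026 × 10¹¹) × 0.001297
  sigma = 2.628 × 10⁸ Pa
Convert: sigma = 2.628 × 10⁸ Pa = 262.8 MPa
Final answer: sigma = 262.8 MPa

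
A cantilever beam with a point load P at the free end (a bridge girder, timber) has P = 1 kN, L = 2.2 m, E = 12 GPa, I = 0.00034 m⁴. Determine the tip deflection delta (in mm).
Model: a cantilever beam with a point load P at the free end, so delta = (P·L^3) / (3·E·I).
Convert to SI units:
  P = 1 kN = 1000 N
  E = 12 GPa = 1.2 × 10¹⁰ Pa
Substitute:
  delta = (1000 × 2.2^3) / (3 × (1.2 × 10¹⁰) × 0.00034)
  delta = 0.0008699 m
Convert: delta = 0.0008699 m = 0.8699 mm
Final answer: delta = 0.8699 mm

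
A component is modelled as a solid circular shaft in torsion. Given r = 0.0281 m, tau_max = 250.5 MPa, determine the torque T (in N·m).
Model: a solid circular shaft in torsion, so tau_max = (2·T) / (π·r^3).
Solve for T: T = (π·tau_max·r^3) / 2.
Convert to SI units:
  tau_max = 250.5 MPa = 2.505 × 10⁸ Pa
Substitute:
  T = (π × (2.505 × 10⁸) × 0.0281^3) / 2
  T = 8731 N·m
Final answer: T = 8731 N·m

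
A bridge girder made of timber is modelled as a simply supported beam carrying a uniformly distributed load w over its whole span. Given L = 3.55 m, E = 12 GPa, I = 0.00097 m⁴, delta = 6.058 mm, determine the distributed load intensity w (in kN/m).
Model: a simply supported beam carrying a uniformly distributed load w over its whole span, so delta = (5·w·L^4) / (384·E·I).
Solve for w: w = (384·delta·E·I) / (5·L^4).
Convert to SI units:
  E = 12 GPa = 1.2 × 10¹⁰ Pa
  delta = 6.058 mm = 0.006058 m
Substitute:
  w = (384 × 0.006058 × (1.2 × 10¹⁰) × 0.00097) / (5 × 3.55^4)
  w = 34100 N/m
Convert: w = 34100 N/m = 34.1 kN/m
Final answer: w = 34.1 kN/m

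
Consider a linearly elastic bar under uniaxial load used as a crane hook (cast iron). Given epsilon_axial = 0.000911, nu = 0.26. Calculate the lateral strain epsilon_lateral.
Model: a linearly elastic bar under uniaxial load, so epsilon_lateral = -nu·epsilon_axial.
Substitute:
  epsilon_lateral = -(0.26 × 0.000911)
  epsilon_lateral = -0.0002369
Final answer: epsilon_lateral = -0.0002369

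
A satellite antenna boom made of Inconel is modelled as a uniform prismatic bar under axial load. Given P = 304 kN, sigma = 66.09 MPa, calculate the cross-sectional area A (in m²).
Model: a uniform prismatic bar under axial load, so sigma = P / A.
Solve for A: A = P / sigma.
Convert to SI units:
  P = 304 kN = 304000 N
  sigma = 66.09 MPa = 6.609 × 10⁷ Pa
Substitute:
  A = 304000 / (6.609 × 10⁷)
  A = 0.0046 m²
Final answer: A = 0.0046 m²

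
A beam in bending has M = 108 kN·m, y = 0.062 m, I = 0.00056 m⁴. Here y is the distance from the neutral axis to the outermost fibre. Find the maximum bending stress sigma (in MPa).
Model: a beam in bending, so sigma = (M·y) / I.
Convert to SI units:
  M = 108 kN·m = 108000 N·m
Substitute:
  sigma = (108000 × 0.062) / 0.00056
  sigma = 1.196 × 10⁷ Pa
Convert: sigma = 1.196 × 10⁷ Pa = 11.96 MPa
Final answer: sigma = 11.96 MPa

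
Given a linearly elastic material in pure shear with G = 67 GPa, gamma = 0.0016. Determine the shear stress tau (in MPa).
Model: a linearly elastic material in pure shear, so tau = G·gamma.
Convert to SI units:
  G = 67 GPa = 6.7 × 10¹⁰ Pa
Substitute:
  tau = (6.7 × 10¹⁰) × 0.0016
  tau = 1.072 × 10⁸ Pa
Convert: tau = 1.072 × 10⁸ Pa = 107.2 MPa
Final answer: tau = 107.2 MPa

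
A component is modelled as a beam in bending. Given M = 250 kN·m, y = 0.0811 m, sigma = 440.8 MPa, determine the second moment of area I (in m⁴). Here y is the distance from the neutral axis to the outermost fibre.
Model: a beam in bending, so sigma = (M·y) / I.
Solve for I: I = (M·y) / sigma.
Convert to SI units:
  M = 250 kN·m = 250000 N·m
  sigma = 440.8 MPa = 4.408 × 10⁸ Pa
Substitute:
  I = (250000 × 0.0811) / (4.408 × 10⁸)
  I = 4.6 × 10⁻⁵ m⁴
Final answer: I = 4.6 × 10⁻⁵ m⁴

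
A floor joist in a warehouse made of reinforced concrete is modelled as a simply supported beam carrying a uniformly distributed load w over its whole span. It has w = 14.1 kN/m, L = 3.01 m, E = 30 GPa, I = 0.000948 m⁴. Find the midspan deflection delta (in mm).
Model: a simply supported beam carrying a uniformly distributed load w over its whole span, so delta = (5·w·L^4) / (384·E·I).
Convert to SI units:
  w = 14.1 kN/m = 14100 N/m
  E = 30 GPa = 3 × 10¹⁰ Pa
Substitute:
  delta = (5 × 14100 × 3.01^4) / (384 × (3 × 10¹⁰) × 0.000948)
  delta = 0.0005299 m
Convert: delta = 0.0005299 m = 0.5299 mm
Final answer: delta = 0.5299 mm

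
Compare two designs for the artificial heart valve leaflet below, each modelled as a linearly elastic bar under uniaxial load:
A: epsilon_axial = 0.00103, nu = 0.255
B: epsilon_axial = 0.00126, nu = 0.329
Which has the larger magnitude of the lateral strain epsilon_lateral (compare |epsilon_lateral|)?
Model: a linearly elastic bar under uniaxial load, so epsilon_lateral = -nu·epsilon_axial (SI units).
  A: epsilon_lateral = -(0.255 × 0.00103) = -0.0002627
  B: epsilon_lateral = -(0.329 × 0.00126) = -0.0004145
|epsilon_lateral|: A = 0.0002627, B = 0.0004145, so B is larger in magnitude.
Final answer: B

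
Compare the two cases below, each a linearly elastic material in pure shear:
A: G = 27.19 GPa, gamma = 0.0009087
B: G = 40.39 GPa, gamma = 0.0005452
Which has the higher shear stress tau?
Model: a linearly elastic material in pure shear, so tau = G·gamma (SI units).
  A: tau = (2.719 × 10¹⁰) × 0.0009087 = 2.471 × 10⁷ Pa = 24.71 MPa
  B: tau = (4.039 × 10¹⁰) × 0.0005452 = 2.202 × 10⁷ Pa = 22.02 MPa
24.71 MPa > 22.02 MPa, so A is larger.
Final answer: A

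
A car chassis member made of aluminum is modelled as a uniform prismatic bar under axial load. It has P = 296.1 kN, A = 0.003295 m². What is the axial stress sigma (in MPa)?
Model: a uniform prismatic bar under axial load, so sigma = P / A.
Convert to SI units:
  P = 296.1 kN = 296100 N
Substitute:
  sigma = 296100 / 0.003295
  sigma = 8.986 × 10⁷ Pa
Convert: sigma = 8.986 × 10⁷ Pa = 89.86 MPa
Final answer: sigma = 89.86 MPa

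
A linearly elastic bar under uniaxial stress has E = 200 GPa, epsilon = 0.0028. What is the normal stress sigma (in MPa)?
Model: a linearly elastic bar under uniaxial stress, so sigma = E·epsilon.
Convert to SI units:
  E = 200 GPa = 2 × 10¹¹ Pa
Substitute:
  sigma = (2 × 10¹¹) × 0.0028
  sigma = 5.6 × 10⁸ Pa
Convert: sigma = 5.6 × 10⁸ Pa = 560 MPa
Final answer: sigma = 560 MPa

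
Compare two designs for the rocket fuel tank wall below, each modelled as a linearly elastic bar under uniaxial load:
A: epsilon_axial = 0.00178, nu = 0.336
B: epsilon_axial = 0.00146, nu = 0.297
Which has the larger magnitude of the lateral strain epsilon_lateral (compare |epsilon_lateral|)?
Model: a linearly elastic bar under uniaxial load, so epsilon_lateral = -nu·epsilon_axial (SI units).
  A: epsilon_lateral = -(0.336 × 0.00178) = -0.0005981
  B: epsilon_lateral = -(0.297 × 0.00146) = -0.0004336
|epsilon_lateral|: A = 0.0005981, B = 0.0004336, so A is larger in magnitude.
Final answer: A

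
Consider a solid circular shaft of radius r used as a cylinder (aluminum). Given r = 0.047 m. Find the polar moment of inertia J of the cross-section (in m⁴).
Model: a solid circular shaft of radius r, so J = (π·r^4) / 2.
Substitute:
  J = (π × 0.047^4) / 2
  J = 7.665 × 10⁻⁶ m⁴
Final answer: J = 7.665 × 10⁻⁶ m⁴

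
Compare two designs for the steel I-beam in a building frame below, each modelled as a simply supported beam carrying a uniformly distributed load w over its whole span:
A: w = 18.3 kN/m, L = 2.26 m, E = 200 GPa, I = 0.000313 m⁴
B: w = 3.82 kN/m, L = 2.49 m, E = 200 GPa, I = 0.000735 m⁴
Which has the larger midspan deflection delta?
Model: a simply supported beam carrying a uniformly distributed load w over its whole span, so delta = (5·w·L^4) / (384·E·I) (SI units).
  A: delta = (5 × 18300 × 2.26^4) / (384 × (2 × 10¹¹) × 0.000313) = 9.93 × 10⁻⁵ m = 0.0993 mm
  B: delta = (5 × 3820 × 2.49^4) / (384 × (2 × 10¹¹) × 0.000735) = 1.301 × 10⁻⁵ m = 0.01301 mm
0.0993 mm > 0.01301 mm, so A is larger.
Final answer: A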